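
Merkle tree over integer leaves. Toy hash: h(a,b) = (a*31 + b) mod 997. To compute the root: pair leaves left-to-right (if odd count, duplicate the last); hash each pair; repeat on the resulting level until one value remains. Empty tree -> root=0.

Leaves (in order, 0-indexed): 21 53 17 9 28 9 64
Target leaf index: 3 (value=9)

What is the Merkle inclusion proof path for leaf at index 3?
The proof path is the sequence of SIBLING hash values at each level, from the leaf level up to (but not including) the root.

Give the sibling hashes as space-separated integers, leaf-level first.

Answer: 17 704 322

Derivation:
L0 (leaves): [21, 53, 17, 9, 28, 9, 64], target index=3
L1: h(21,53)=(21*31+53)%997=704 [pair 0] h(17,9)=(17*31+9)%997=536 [pair 1] h(28,9)=(28*31+9)%997=877 [pair 2] h(64,64)=(64*31+64)%997=54 [pair 3] -> [704, 536, 877, 54]
  Sibling for proof at L0: 17
L2: h(704,536)=(704*31+536)%997=426 [pair 0] h(877,54)=(877*31+54)%997=322 [pair 1] -> [426, 322]
  Sibling for proof at L1: 704
L3: h(426,322)=(426*31+322)%997=567 [pair 0] -> [567]
  Sibling for proof at L2: 322
Root: 567
Proof path (sibling hashes from leaf to root): [17, 704, 322]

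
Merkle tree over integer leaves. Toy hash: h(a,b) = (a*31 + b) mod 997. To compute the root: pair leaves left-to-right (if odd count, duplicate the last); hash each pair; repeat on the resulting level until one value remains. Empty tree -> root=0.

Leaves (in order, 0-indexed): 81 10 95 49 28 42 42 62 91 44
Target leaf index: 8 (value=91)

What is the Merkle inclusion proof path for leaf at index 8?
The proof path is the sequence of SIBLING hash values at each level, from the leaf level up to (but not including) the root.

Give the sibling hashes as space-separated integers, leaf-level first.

L0 (leaves): [81, 10, 95, 49, 28, 42, 42, 62, 91, 44], target index=8
L1: h(81,10)=(81*31+10)%997=527 [pair 0] h(95,49)=(95*31+49)%997=3 [pair 1] h(28,42)=(28*31+42)%997=910 [pair 2] h(42,62)=(42*31+62)%997=367 [pair 3] h(91,44)=(91*31+44)%997=871 [pair 4] -> [527, 3, 910, 367, 871]
  Sibling for proof at L0: 44
L2: h(527,3)=(527*31+3)%997=388 [pair 0] h(910,367)=(910*31+367)%997=661 [pair 1] h(871,871)=(871*31+871)%997=953 [pair 2] -> [388, 661, 953]
  Sibling for proof at L1: 871
L3: h(388,661)=(388*31+661)%997=725 [pair 0] h(953,953)=(953*31+953)%997=586 [pair 1] -> [725, 586]
  Sibling for proof at L2: 953
L4: h(725,586)=(725*31+586)%997=130 [pair 0] -> [130]
  Sibling for proof at L3: 725
Root: 130
Proof path (sibling hashes from leaf to root): [44, 871, 953, 725]

Answer: 44 871 953 725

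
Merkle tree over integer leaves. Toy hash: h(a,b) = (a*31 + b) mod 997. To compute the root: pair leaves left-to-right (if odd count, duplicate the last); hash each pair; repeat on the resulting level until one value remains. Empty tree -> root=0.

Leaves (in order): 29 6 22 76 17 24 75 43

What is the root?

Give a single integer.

Answer: 397

Derivation:
L0: [29, 6, 22, 76, 17, 24, 75, 43]
L1: h(29,6)=(29*31+6)%997=905 h(22,76)=(22*31+76)%997=758 h(17,24)=(17*31+24)%997=551 h(75,43)=(75*31+43)%997=374 -> [905, 758, 551, 374]
L2: h(905,758)=(905*31+758)%997=897 h(551,374)=(551*31+374)%997=506 -> [897, 506]
L3: h(897,506)=(897*31+506)%997=397 -> [397]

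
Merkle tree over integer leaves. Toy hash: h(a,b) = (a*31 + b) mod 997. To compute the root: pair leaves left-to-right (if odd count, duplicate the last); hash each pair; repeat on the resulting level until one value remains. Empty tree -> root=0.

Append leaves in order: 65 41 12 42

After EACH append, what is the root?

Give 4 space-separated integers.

After append 65 (leaves=[65]):
  L0: [65]
  root=65
After append 41 (leaves=[65, 41]):
  L0: [65, 41]
  L1: h(65,41)=(65*31+41)%997=62 -> [62]
  root=62
After append 12 (leaves=[65, 41, 12]):
  L0: [65, 41, 12]
  L1: h(65,41)=(65*31+41)%997=62 h(12,12)=(12*31+12)%997=384 -> [62, 384]
  L2: h(62,384)=(62*31+384)%997=312 -> [312]
  root=312
After append 42 (leaves=[65, 41, 12, 42]):
  L0: [65, 41, 12, 42]
  L1: h(65,41)=(65*31+41)%997=62 h(12,42)=(12*31+42)%997=414 -> [62, 414]
  L2: h(62,414)=(62*31+414)%997=342 -> [342]
  root=342

Answer: 65 62 312 342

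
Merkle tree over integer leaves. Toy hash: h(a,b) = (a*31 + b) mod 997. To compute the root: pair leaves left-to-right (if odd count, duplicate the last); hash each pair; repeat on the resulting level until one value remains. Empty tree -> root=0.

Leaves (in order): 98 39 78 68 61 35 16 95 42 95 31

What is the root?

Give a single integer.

L0: [98, 39, 78, 68, 61, 35, 16, 95, 42, 95, 31]
L1: h(98,39)=(98*31+39)%997=86 h(78,68)=(78*31+68)%997=492 h(61,35)=(61*31+35)%997=929 h(16,95)=(16*31+95)%997=591 h(42,95)=(42*31+95)%997=400 h(31,31)=(31*31+31)%997=992 -> [86, 492, 929, 591, 400, 992]
L2: h(86,492)=(86*31+492)%997=167 h(929,591)=(929*31+591)%997=477 h(400,992)=(400*31+992)%997=431 -> [167, 477, 431]
L3: h(167,477)=(167*31+477)%997=669 h(431,431)=(431*31+431)%997=831 -> [669, 831]
L4: h(669,831)=(669*31+831)%997=633 -> [633]

Answer: 633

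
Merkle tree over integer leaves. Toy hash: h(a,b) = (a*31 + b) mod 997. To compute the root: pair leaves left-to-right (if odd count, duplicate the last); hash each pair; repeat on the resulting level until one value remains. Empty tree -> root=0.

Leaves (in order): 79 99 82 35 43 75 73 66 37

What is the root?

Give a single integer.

L0: [79, 99, 82, 35, 43, 75, 73, 66, 37]
L1: h(79,99)=(79*31+99)%997=554 h(82,35)=(82*31+35)%997=583 h(43,75)=(43*31+75)%997=411 h(73,66)=(73*31+66)%997=335 h(37,37)=(37*31+37)%997=187 -> [554, 583, 411, 335, 187]
L2: h(554,583)=(554*31+583)%997=808 h(411,335)=(411*31+335)%997=115 h(187,187)=(187*31+187)%997=2 -> [808, 115, 2]
L3: h(808,115)=(808*31+115)%997=238 h(2,2)=(2*31+2)%997=64 -> [238, 64]
L4: h(238,64)=(238*31+64)%997=463 -> [463]

Answer: 463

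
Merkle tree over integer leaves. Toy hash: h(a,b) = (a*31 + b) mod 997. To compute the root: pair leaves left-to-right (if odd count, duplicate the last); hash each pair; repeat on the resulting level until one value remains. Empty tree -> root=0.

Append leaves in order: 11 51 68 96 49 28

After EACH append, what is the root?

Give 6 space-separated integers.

After append 11 (leaves=[11]):
  L0: [11]
  root=11
After append 51 (leaves=[11, 51]):
  L0: [11, 51]
  L1: h(11,51)=(11*31+51)%997=392 -> [392]
  root=392
After append 68 (leaves=[11, 51, 68]):
  L0: [11, 51, 68]
  L1: h(11,51)=(11*31+51)%997=392 h(68,68)=(68*31+68)%997=182 -> [392, 182]
  L2: h(392,182)=(392*31+182)%997=370 -> [370]
  root=370
After append 96 (leaves=[11, 51, 68, 96]):
  L0: [11, 51, 68, 96]
  L1: h(11,51)=(11*31+51)%997=392 h(68,96)=(68*31+96)%997=210 -> [392, 210]
  L2: h(392,210)=(392*31+210)%997=398 -> [398]
  root=398
After append 49 (leaves=[11, 51, 68, 96, 49]):
  L0: [11, 51, 68, 96, 49]
  L1: h(11,51)=(11*31+51)%997=392 h(68,96)=(68*31+96)%997=210 h(49,49)=(49*31+49)%997=571 -> [392, 210, 571]
  L2: h(392,210)=(392*31+210)%997=398 h(571,571)=(571*31+571)%997=326 -> [398, 326]
  L3: h(398,326)=(398*31+326)%997=700 -> [700]
  root=700
After append 28 (leaves=[11, 51, 68, 96, 49, 28]):
  L0: [11, 51, 68, 96, 49, 28]
  L1: h(11,51)=(11*31+51)%997=392 h(68,96)=(68*31+96)%997=210 h(49,28)=(49*31+28)%997=550 -> [392, 210, 550]
  L2: h(392,210)=(392*31+210)%997=398 h(550,550)=(550*31+550)%997=651 -> [398, 651]
  L3: h(398,651)=(398*31+651)%997=28 -> [28]
  root=28

Answer: 11 392 370 398 700 28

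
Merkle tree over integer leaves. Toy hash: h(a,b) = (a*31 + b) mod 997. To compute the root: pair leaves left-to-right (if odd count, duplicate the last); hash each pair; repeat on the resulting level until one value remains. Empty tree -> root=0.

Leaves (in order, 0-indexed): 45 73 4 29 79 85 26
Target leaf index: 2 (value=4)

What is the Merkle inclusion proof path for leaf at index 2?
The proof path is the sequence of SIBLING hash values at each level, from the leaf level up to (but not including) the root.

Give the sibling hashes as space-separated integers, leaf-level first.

Answer: 29 471 623

Derivation:
L0 (leaves): [45, 73, 4, 29, 79, 85, 26], target index=2
L1: h(45,73)=(45*31+73)%997=471 [pair 0] h(4,29)=(4*31+29)%997=153 [pair 1] h(79,85)=(79*31+85)%997=540 [pair 2] h(26,26)=(26*31+26)%997=832 [pair 3] -> [471, 153, 540, 832]
  Sibling for proof at L0: 29
L2: h(471,153)=(471*31+153)%997=796 [pair 0] h(540,832)=(540*31+832)%997=623 [pair 1] -> [796, 623]
  Sibling for proof at L1: 471
L3: h(796,623)=(796*31+623)%997=374 [pair 0] -> [374]
  Sibling for proof at L2: 623
Root: 374
Proof path (sibling hashes from leaf to root): [29, 471, 623]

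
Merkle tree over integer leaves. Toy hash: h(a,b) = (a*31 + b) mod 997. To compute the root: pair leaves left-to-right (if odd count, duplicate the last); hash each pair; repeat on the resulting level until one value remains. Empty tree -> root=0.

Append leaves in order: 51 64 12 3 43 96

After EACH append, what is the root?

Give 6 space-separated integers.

Answer: 51 648 532 523 425 127

Derivation:
After append 51 (leaves=[51]):
  L0: [51]
  root=51
After append 64 (leaves=[51, 64]):
  L0: [51, 64]
  L1: h(51,64)=(51*31+64)%997=648 -> [648]
  root=648
After append 12 (leaves=[51, 64, 12]):
  L0: [51, 64, 12]
  L1: h(51,64)=(51*31+64)%997=648 h(12,12)=(12*31+12)%997=384 -> [648, 384]
  L2: h(648,384)=(648*31+384)%997=532 -> [532]
  root=532
After append 3 (leaves=[51, 64, 12, 3]):
  L0: [51, 64, 12, 3]
  L1: h(51,64)=(51*31+64)%997=648 h(12,3)=(12*31+3)%997=375 -> [648, 375]
  L2: h(648,375)=(648*31+375)%997=523 -> [523]
  root=523
After append 43 (leaves=[51, 64, 12, 3, 43]):
  L0: [51, 64, 12, 3, 43]
  L1: h(51,64)=(51*31+64)%997=648 h(12,3)=(12*31+3)%997=375 h(43,43)=(43*31+43)%997=379 -> [648, 375, 379]
  L2: h(648,375)=(648*31+375)%997=523 h(379,379)=(379*31+379)%997=164 -> [523, 164]
  L3: h(523,164)=(523*31+164)%997=425 -> [425]
  root=425
After append 96 (leaves=[51, 64, 12, 3, 43, 96]):
  L0: [51, 64, 12, 3, 43, 96]
  L1: h(51,64)=(51*31+64)%997=648 h(12,3)=(12*31+3)%997=375 h(43,96)=(43*31+96)%997=432 -> [648, 375, 432]
  L2: h(648,375)=(648*31+375)%997=523 h(432,432)=(432*31+432)%997=863 -> [523, 863]
  L3: h(523,863)=(523*31+863)%997=127 -> [127]
  root=127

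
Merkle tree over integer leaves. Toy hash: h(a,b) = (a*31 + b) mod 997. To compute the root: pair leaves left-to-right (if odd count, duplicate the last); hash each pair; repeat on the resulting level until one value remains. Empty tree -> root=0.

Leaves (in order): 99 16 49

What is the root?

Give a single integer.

L0: [99, 16, 49]
L1: h(99,16)=(99*31+16)%997=94 h(49,49)=(49*31+49)%997=571 -> [94, 571]
L2: h(94,571)=(94*31+571)%997=494 -> [494]

Answer: 494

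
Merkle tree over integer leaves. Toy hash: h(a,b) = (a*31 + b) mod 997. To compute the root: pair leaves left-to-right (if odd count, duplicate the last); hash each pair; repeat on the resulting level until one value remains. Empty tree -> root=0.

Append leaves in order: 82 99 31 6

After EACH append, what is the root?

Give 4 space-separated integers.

Answer: 82 647 112 87

Derivation:
After append 82 (leaves=[82]):
  L0: [82]
  root=82
After append 99 (leaves=[82, 99]):
  L0: [82, 99]
  L1: h(82,99)=(82*31+99)%997=647 -> [647]
  root=647
After append 31 (leaves=[82, 99, 31]):
  L0: [82, 99, 31]
  L1: h(82,99)=(82*31+99)%997=647 h(31,31)=(31*31+31)%997=992 -> [647, 992]
  L2: h(647,992)=(647*31+992)%997=112 -> [112]
  root=112
After append 6 (leaves=[82, 99, 31, 6]):
  L0: [82, 99, 31, 6]
  L1: h(82,99)=(82*31+99)%997=647 h(31,6)=(31*31+6)%997=967 -> [647, 967]
  L2: h(647,967)=(647*31+967)%997=87 -> [87]
  root=87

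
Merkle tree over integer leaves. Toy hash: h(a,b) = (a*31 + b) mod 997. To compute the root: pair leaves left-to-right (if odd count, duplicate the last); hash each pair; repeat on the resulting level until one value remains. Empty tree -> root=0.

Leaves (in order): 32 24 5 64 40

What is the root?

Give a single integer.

Answer: 206

Derivation:
L0: [32, 24, 5, 64, 40]
L1: h(32,24)=(32*31+24)%997=19 h(5,64)=(5*31+64)%997=219 h(40,40)=(40*31+40)%997=283 -> [19, 219, 283]
L2: h(19,219)=(19*31+219)%997=808 h(283,283)=(283*31+283)%997=83 -> [808, 83]
L3: h(808,83)=(808*31+83)%997=206 -> [206]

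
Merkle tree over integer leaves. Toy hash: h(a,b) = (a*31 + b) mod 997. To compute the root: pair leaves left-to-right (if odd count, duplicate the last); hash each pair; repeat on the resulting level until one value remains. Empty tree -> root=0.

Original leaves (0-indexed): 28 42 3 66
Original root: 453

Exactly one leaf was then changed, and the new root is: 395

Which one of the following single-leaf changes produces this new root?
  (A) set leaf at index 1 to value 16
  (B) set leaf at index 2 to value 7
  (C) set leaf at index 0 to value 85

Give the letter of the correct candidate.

Original leaves: [28, 42, 3, 66]
Target new root: 395
Try each candidate change and compute the resulting root:
Candidate A: set leaf[1] = 16 -> leaves = [28, 16, 3, 66]
  L0: [28, 16, 3, 66]
  L1: h(28,16)=(28*31+16)%997=884 h(3,66)=(3*31+66)%997=159 -> [884, 159]
  L2: h(884,159)=(884*31+159)%997=644 -> [644]
  root = 644 != target 395
Candidate B: set leaf[2] = 7 -> leaves = [28, 42, 7, 66]
  L0: [28, 42, 7, 66]
  L1: h(28,42)=(28*31+42)%997=910 h(7,66)=(7*31+66)%997=283 -> [910, 283]
  L2: h(910,283)=(910*31+283)%997=577 -> [577]
  root = 577 != target 395
Candidate C: set leaf[0] = 85 -> leaves = [85, 42, 3, 66]
  L0: [85, 42, 3, 66]
  L1: h(85,42)=(85*31+42)%997=683 h(3,66)=(3*31+66)%997=159 -> [683, 159]
  L2: h(683,159)=(683*31+159)%997=395 -> [395]
  root = 395 == target 395  ** MATCH **
Candidate C produces the target root.

Answer: C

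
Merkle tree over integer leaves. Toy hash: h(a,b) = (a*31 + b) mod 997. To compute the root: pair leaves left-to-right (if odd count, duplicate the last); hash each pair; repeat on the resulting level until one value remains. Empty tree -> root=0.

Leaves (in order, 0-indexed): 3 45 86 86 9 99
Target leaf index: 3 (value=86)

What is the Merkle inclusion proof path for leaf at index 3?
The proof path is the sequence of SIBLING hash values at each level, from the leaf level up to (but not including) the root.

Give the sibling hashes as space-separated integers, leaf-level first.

L0 (leaves): [3, 45, 86, 86, 9, 99], target index=3
L1: h(3,45)=(3*31+45)%997=138 [pair 0] h(86,86)=(86*31+86)%997=758 [pair 1] h(9,99)=(9*31+99)%997=378 [pair 2] -> [138, 758, 378]
  Sibling for proof at L0: 86
L2: h(138,758)=(138*31+758)%997=51 [pair 0] h(378,378)=(378*31+378)%997=132 [pair 1] -> [51, 132]
  Sibling for proof at L1: 138
L3: h(51,132)=(51*31+132)%997=716 [pair 0] -> [716]
  Sibling for proof at L2: 132
Root: 716
Proof path (sibling hashes from leaf to root): [86, 138, 132]

Answer: 86 138 132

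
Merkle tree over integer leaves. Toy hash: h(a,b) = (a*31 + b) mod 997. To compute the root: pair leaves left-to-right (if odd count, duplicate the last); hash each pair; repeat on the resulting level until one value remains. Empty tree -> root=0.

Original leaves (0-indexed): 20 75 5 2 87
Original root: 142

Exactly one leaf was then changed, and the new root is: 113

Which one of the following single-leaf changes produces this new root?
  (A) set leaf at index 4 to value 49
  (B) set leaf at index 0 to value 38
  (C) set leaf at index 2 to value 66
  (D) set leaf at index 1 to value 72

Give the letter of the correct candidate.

Answer: A

Derivation:
Original leaves: [20, 75, 5, 2, 87]
Target new root: 113
Try each candidate change and compute the resulting root:
Candidate A: set leaf[4] = 49 -> leaves = [20, 75, 5, 2, 49]
  L0: [20, 75, 5, 2, 49]
  L1: h(20,75)=(20*31+75)%997=695 h(5,2)=(5*31+2)%997=157 h(49,49)=(49*31+49)%997=571 -> [695, 157, 571]
  L2: h(695,157)=(695*31+157)%997=765 h(571,571)=(571*31+571)%997=326 -> [765, 326]
  L3: h(765,326)=(765*31+326)%997=113 -> [113]
  root = 113 == target 113  ** MATCH **
Candidate B: set leaf[0] = 38 -> leaves = [38, 75, 5, 2, 87]
  L0: [38, 75, 5, 2, 87]
  L1: h(38,75)=(38*31+75)%997=256 h(5,2)=(5*31+2)%997=157 h(87,87)=(87*31+87)%997=790 -> [256, 157, 790]
  L2: h(256,157)=(256*31+157)%997=117 h(790,790)=(790*31+790)%997=355 -> [117, 355]
  L3: h(117,355)=(117*31+355)%997=991 -> [991]
  root = 991 != target 113
Candidate C: set leaf[2] = 66 -> leaves = [20, 75, 66, 2, 87]
  L0: [20, 75, 66, 2, 87]
  L1: h(20,75)=(20*31+75)%997=695 h(66,2)=(66*31+2)%997=54 h(87,87)=(87*31+87)%997=790 -> [695, 54, 790]
  L2: h(695,54)=(695*31+54)%997=662 h(790,790)=(790*31+790)%997=355 -> [662, 355]
  L3: h(662,355)=(662*31+355)%997=937 -> [937]
  root = 937 != target 113
Candidate D: set leaf[1] = 72 -> leaves = [20, 72, 5, 2, 87]
  L0: [20, 72, 5, 2, 87]
  L1: h(20,72)=(20*31+72)%997=692 h(5,2)=(5*31+2)%997=157 h(87,87)=(87*31+87)%997=790 -> [692, 157, 790]
  L2: h(692,157)=(692*31+157)%997=672 h(790,790)=(790*31+790)%997=355 -> [672, 355]
  L3: h(672,355)=(672*31+355)%997=250 -> [250]
  root = 250 != target 113
Candidate A produces the target root.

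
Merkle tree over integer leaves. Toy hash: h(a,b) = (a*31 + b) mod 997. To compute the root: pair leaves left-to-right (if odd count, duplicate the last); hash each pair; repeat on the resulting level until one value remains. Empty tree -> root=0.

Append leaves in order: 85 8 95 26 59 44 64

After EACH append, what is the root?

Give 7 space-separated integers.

After append 85 (leaves=[85]):
  L0: [85]
  root=85
After append 8 (leaves=[85, 8]):
  L0: [85, 8]
  L1: h(85,8)=(85*31+8)%997=649 -> [649]
  root=649
After append 95 (leaves=[85, 8, 95]):
  L0: [85, 8, 95]
  L1: h(85,8)=(85*31+8)%997=649 h(95,95)=(95*31+95)%997=49 -> [649, 49]
  L2: h(649,49)=(649*31+49)%997=228 -> [228]
  root=228
After append 26 (leaves=[85, 8, 95, 26]):
  L0: [85, 8, 95, 26]
  L1: h(85,8)=(85*31+8)%997=649 h(95,26)=(95*31+26)%997=977 -> [649, 977]
  L2: h(649,977)=(649*31+977)%997=159 -> [159]
  root=159
After append 59 (leaves=[85, 8, 95, 26, 59]):
  L0: [85, 8, 95, 26, 59]
  L1: h(85,8)=(85*31+8)%997=649 h(95,26)=(95*31+26)%997=977 h(59,59)=(59*31+59)%997=891 -> [649, 977, 891]
  L2: h(649,977)=(649*31+977)%997=159 h(891,891)=(891*31+891)%997=596 -> [159, 596]
  L3: h(159,596)=(159*31+596)%997=540 -> [540]
  root=540
After append 44 (leaves=[85, 8, 95, 26, 59, 44]):
  L0: [85, 8, 95, 26, 59, 44]
  L1: h(85,8)=(85*31+8)%997=649 h(95,26)=(95*31+26)%997=977 h(59,44)=(59*31+44)%997=876 -> [649, 977, 876]
  L2: h(649,977)=(649*31+977)%997=159 h(876,876)=(876*31+876)%997=116 -> [159, 116]
  L3: h(159,116)=(159*31+116)%997=60 -> [60]
  root=60
After append 64 (leaves=[85, 8, 95, 26, 59, 44, 64]):
  L0: [85, 8, 95, 26, 59, 44, 64]
  L1: h(85,8)=(85*31+8)%997=649 h(95,26)=(95*31+26)%997=977 h(59,44)=(59*31+44)%997=876 h(64,64)=(64*31+64)%997=54 -> [649, 977, 876, 54]
  L2: h(649,977)=(649*31+977)%997=159 h(876,54)=(876*31+54)%997=291 -> [159, 291]
  L3: h(159,291)=(159*31+291)%997=235 -> [235]
  root=235

Answer: 85 649 228 159 540 60 235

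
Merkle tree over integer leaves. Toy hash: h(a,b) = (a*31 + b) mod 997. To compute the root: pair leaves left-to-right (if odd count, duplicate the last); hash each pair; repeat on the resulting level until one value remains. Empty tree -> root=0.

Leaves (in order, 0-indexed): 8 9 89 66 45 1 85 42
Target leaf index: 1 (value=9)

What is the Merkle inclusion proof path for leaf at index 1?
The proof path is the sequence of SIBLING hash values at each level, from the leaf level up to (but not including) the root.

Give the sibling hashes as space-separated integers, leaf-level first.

Answer: 8 831 91

Derivation:
L0 (leaves): [8, 9, 89, 66, 45, 1, 85, 42], target index=1
L1: h(8,9)=(8*31+9)%997=257 [pair 0] h(89,66)=(89*31+66)%997=831 [pair 1] h(45,1)=(45*31+1)%997=399 [pair 2] h(85,42)=(85*31+42)%997=683 [pair 3] -> [257, 831, 399, 683]
  Sibling for proof at L0: 8
L2: h(257,831)=(257*31+831)%997=822 [pair 0] h(399,683)=(399*31+683)%997=91 [pair 1] -> [822, 91]
  Sibling for proof at L1: 831
L3: h(822,91)=(822*31+91)%997=648 [pair 0] -> [648]
  Sibling for proof at L2: 91
Root: 648
Proof path (sibling hashes from leaf to root): [8, 831, 91]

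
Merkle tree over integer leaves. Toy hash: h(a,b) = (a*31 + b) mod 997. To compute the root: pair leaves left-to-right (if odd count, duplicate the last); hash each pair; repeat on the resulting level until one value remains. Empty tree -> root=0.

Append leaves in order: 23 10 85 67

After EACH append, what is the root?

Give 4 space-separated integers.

Answer: 23 723 208 190

Derivation:
After append 23 (leaves=[23]):
  L0: [23]
  root=23
After append 10 (leaves=[23, 10]):
  L0: [23, 10]
  L1: h(23,10)=(23*31+10)%997=723 -> [723]
  root=723
After append 85 (leaves=[23, 10, 85]):
  L0: [23, 10, 85]
  L1: h(23,10)=(23*31+10)%997=723 h(85,85)=(85*31+85)%997=726 -> [723, 726]
  L2: h(723,726)=(723*31+726)%997=208 -> [208]
  root=208
After append 67 (leaves=[23, 10, 85, 67]):
  L0: [23, 10, 85, 67]
  L1: h(23,10)=(23*31+10)%997=723 h(85,67)=(85*31+67)%997=708 -> [723, 708]
  L2: h(723,708)=(723*31+708)%997=190 -> [190]
  root=190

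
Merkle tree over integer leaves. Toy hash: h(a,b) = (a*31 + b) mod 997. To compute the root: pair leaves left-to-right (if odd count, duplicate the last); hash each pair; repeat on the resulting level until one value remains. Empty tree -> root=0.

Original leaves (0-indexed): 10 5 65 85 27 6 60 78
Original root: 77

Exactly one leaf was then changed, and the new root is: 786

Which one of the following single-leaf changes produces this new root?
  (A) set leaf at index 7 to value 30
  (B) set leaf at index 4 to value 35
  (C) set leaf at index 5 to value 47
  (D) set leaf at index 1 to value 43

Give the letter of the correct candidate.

Answer: B

Derivation:
Original leaves: [10, 5, 65, 85, 27, 6, 60, 78]
Target new root: 786
Try each candidate change and compute the resulting root:
Candidate A: set leaf[7] = 30 -> leaves = [10, 5, 65, 85, 27, 6, 60, 30]
  L0: [10, 5, 65, 85, 27, 6, 60, 30]
  L1: h(10,5)=(10*31+5)%997=315 h(65,85)=(65*31+85)%997=106 h(27,6)=(27*31+6)%997=843 h(60,30)=(60*31+30)%997=893 -> [315, 106, 843, 893]
  L2: h(315,106)=(315*31+106)%997=898 h(843,893)=(843*31+893)%997=107 -> [898, 107]
  L3: h(898,107)=(898*31+107)%997=29 -> [29]
  root = 29 != target 786
Candidate B: set leaf[4] = 35 -> leaves = [10, 5, 65, 85, 35, 6, 60, 78]
  L0: [10, 5, 65, 85, 35, 6, 60, 78]
  L1: h(10,5)=(10*31+5)%997=315 h(65,85)=(65*31+85)%997=106 h(35,6)=(35*31+6)%997=94 h(60,78)=(60*31+78)%997=941 -> [315, 106, 94, 941]
  L2: h(315,106)=(315*31+106)%997=898 h(94,941)=(94*31+941)%997=864 -> [898, 864]
  L3: h(898,864)=(898*31+864)%997=786 -> [786]
  root = 786 == target 786  ** MATCH **
Candidate C: set leaf[5] = 47 -> leaves = [10, 5, 65, 85, 27, 47, 60, 78]
  L0: [10, 5, 65, 85, 27, 47, 60, 78]
  L1: h(10,5)=(10*31+5)%997=315 h(65,85)=(65*31+85)%997=106 h(27,47)=(27*31+47)%997=884 h(60,78)=(60*31+78)%997=941 -> [315, 106, 884, 941]
  L2: h(315,106)=(315*31+106)%997=898 h(884,941)=(884*31+941)%997=429 -> [898, 429]
  L3: h(898,429)=(898*31+429)%997=351 -> [351]
  root = 351 != target 786
Candidate D: set leaf[1] = 43 -> leaves = [10, 43, 65, 85, 27, 6, 60, 78]
  L0: [10, 43, 65, 85, 27, 6, 60, 78]
  L1: h(10,43)=(10*31+43)%997=353 h(65,85)=(65*31+85)%997=106 h(27,6)=(27*31+6)%997=843 h(60,78)=(60*31+78)%997=941 -> [353, 106, 843, 941]
  L2: h(353,106)=(353*31+106)%997=82 h(843,941)=(843*31+941)%997=155 -> [82, 155]
  L3: h(82,155)=(82*31+155)%997=703 -> [703]
  root = 703 != target 786
Candidate B produces the target root.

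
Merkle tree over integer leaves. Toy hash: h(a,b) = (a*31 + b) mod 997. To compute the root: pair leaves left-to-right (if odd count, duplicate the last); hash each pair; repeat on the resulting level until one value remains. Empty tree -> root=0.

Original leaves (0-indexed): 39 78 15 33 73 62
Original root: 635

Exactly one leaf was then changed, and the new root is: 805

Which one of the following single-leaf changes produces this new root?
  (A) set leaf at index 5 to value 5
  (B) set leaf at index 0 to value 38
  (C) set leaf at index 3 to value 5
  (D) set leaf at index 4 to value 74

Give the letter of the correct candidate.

Original leaves: [39, 78, 15, 33, 73, 62]
Target new root: 805
Try each candidate change and compute the resulting root:
Candidate A: set leaf[5] = 5 -> leaves = [39, 78, 15, 33, 73, 5]
  L0: [39, 78, 15, 33, 73, 5]
  L1: h(39,78)=(39*31+78)%997=290 h(15,33)=(15*31+33)%997=498 h(73,5)=(73*31+5)%997=274 -> [290, 498, 274]
  L2: h(290,498)=(290*31+498)%997=515 h(274,274)=(274*31+274)%997=792 -> [515, 792]
  L3: h(515,792)=(515*31+792)%997=805 -> [805]
  root = 805 == target 805  ** MATCH **
Candidate B: set leaf[0] = 38 -> leaves = [38, 78, 15, 33, 73, 62]
  L0: [38, 78, 15, 33, 73, 62]
  L1: h(38,78)=(38*31+78)%997=259 h(15,33)=(15*31+33)%997=498 h(73,62)=(73*31+62)%997=331 -> [259, 498, 331]
  L2: h(259,498)=(259*31+498)%997=551 h(331,331)=(331*31+331)%997=622 -> [551, 622]
  L3: h(551,622)=(551*31+622)%997=754 -> [754]
  root = 754 != target 805
Candidate C: set leaf[3] = 5 -> leaves = [39, 78, 15, 5, 73, 62]
  L0: [39, 78, 15, 5, 73, 62]
  L1: h(39,78)=(39*31+78)%997=290 h(15,5)=(15*31+5)%997=470 h(73,62)=(73*31+62)%997=331 -> [290, 470, 331]
  L2: h(290,470)=(290*31+470)%997=487 h(331,331)=(331*31+331)%997=622 -> [487, 622]
  L3: h(487,622)=(487*31+622)%997=764 -> [764]
  root = 764 != target 805
Candidate D: set leaf[4] = 74 -> leaves = [39, 78, 15, 33, 74, 62]
  L0: [39, 78, 15, 33, 74, 62]
  L1: h(39,78)=(39*31+78)%997=290 h(15,33)=(15*31+33)%997=498 h(74,62)=(74*31+62)%997=362 -> [290, 498, 362]
  L2: h(290,498)=(290*31+498)%997=515 h(362,362)=(362*31+362)%997=617 -> [515, 617]
  L3: h(515,617)=(515*31+617)%997=630 -> [630]
  root = 630 != target 805
Candidate A produces the target root.

Answer: A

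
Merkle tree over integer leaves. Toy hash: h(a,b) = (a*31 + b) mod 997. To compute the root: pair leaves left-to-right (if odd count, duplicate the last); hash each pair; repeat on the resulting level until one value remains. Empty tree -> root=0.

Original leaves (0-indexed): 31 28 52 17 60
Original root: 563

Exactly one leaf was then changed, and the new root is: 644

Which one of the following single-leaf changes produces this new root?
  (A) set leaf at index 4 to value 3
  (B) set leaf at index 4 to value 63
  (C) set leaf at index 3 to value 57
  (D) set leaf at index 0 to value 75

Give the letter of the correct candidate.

Answer: B

Derivation:
Original leaves: [31, 28, 52, 17, 60]
Target new root: 644
Try each candidate change and compute the resulting root:
Candidate A: set leaf[4] = 3 -> leaves = [31, 28, 52, 17, 3]
  L0: [31, 28, 52, 17, 3]
  L1: h(31,28)=(31*31+28)%997=989 h(52,17)=(52*31+17)%997=632 h(3,3)=(3*31+3)%997=96 -> [989, 632, 96]
  L2: h(989,632)=(989*31+632)%997=384 h(96,96)=(96*31+96)%997=81 -> [384, 81]
  L3: h(384,81)=(384*31+81)%997=21 -> [21]
  root = 21 != target 644
Candidate B: set leaf[4] = 63 -> leaves = [31, 28, 52, 17, 63]
  L0: [31, 28, 52, 17, 63]
  L1: h(31,28)=(31*31+28)%997=989 h(52,17)=(52*31+17)%997=632 h(63,63)=(63*31+63)%997=22 -> [989, 632, 22]
  L2: h(989,632)=(989*31+632)%997=384 h(22,22)=(22*31+22)%997=704 -> [384, 704]
  L3: h(384,704)=(384*31+704)%997=644 -> [644]
  root = 644 == target 644  ** MATCH **
Candidate C: set leaf[3] = 57 -> leaves = [31, 28, 52, 57, 60]
  L0: [31, 28, 52, 57, 60]
  L1: h(31,28)=(31*31+28)%997=989 h(52,57)=(52*31+57)%997=672 h(60,60)=(60*31+60)%997=923 -> [989, 672, 923]
  L2: h(989,672)=(989*31+672)%997=424 h(923,923)=(923*31+923)%997=623 -> [424, 623]
  L3: h(424,623)=(424*31+623)%997=806 -> [806]
  root = 806 != target 644
Candidate D: set leaf[0] = 75 -> leaves = [75, 28, 52, 17, 60]
  L0: [75, 28, 52, 17, 60]
  L1: h(75,28)=(75*31+28)%997=359 h(52,17)=(52*31+17)%997=632 h(60,60)=(60*31+60)%997=923 -> [359, 632, 923]
  L2: h(359,632)=(359*31+632)%997=794 h(923,923)=(923*31+923)%997=623 -> [794, 623]
  L3: h(794,623)=(794*31+623)%997=312 -> [312]
  root = 312 != target 644
Candidate B produces the target root.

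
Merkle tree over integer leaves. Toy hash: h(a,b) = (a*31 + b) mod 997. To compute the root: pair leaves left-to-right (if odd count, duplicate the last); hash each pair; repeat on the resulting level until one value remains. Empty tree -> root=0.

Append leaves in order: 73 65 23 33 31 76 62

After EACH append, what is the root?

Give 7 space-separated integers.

Answer: 73 334 123 133 972 418 368

Derivation:
After append 73 (leaves=[73]):
  L0: [73]
  root=73
After append 65 (leaves=[73, 65]):
  L0: [73, 65]
  L1: h(73,65)=(73*31+65)%997=334 -> [334]
  root=334
After append 23 (leaves=[73, 65, 23]):
  L0: [73, 65, 23]
  L1: h(73,65)=(73*31+65)%997=334 h(23,23)=(23*31+23)%997=736 -> [334, 736]
  L2: h(334,736)=(334*31+736)%997=123 -> [123]
  root=123
After append 33 (leaves=[73, 65, 23, 33]):
  L0: [73, 65, 23, 33]
  L1: h(73,65)=(73*31+65)%997=334 h(23,33)=(23*31+33)%997=746 -> [334, 746]
  L2: h(334,746)=(334*31+746)%997=133 -> [133]
  root=133
After append 31 (leaves=[73, 65, 23, 33, 31]):
  L0: [73, 65, 23, 33, 31]
  L1: h(73,65)=(73*31+65)%997=334 h(23,33)=(23*31+33)%997=746 h(31,31)=(31*31+31)%997=992 -> [334, 746, 992]
  L2: h(334,746)=(334*31+746)%997=133 h(992,992)=(992*31+992)%997=837 -> [133, 837]
  L3: h(133,837)=(133*31+837)%997=972 -> [972]
  root=972
After append 76 (leaves=[73, 65, 23, 33, 31, 76]):
  L0: [73, 65, 23, 33, 31, 76]
  L1: h(73,65)=(73*31+65)%997=334 h(23,33)=(23*31+33)%997=746 h(31,76)=(31*31+76)%997=40 -> [334, 746, 40]
  L2: h(334,746)=(334*31+746)%997=133 h(40,40)=(40*31+40)%997=283 -> [133, 283]
  L3: h(133,283)=(133*31+283)%997=418 -> [418]
  root=418
After append 62 (leaves=[73, 65, 23, 33, 31, 76, 62]):
  L0: [73, 65, 23, 33, 31, 76, 62]
  L1: h(73,65)=(73*31+65)%997=334 h(23,33)=(23*31+33)%997=746 h(31,76)=(31*31+76)%997=40 h(62,62)=(62*31+62)%997=987 -> [334, 746, 40, 987]
  L2: h(334,746)=(334*31+746)%997=133 h(40,987)=(40*31+987)%997=233 -> [133, 233]
  L3: h(133,233)=(133*31+233)%997=368 -> [368]
  root=368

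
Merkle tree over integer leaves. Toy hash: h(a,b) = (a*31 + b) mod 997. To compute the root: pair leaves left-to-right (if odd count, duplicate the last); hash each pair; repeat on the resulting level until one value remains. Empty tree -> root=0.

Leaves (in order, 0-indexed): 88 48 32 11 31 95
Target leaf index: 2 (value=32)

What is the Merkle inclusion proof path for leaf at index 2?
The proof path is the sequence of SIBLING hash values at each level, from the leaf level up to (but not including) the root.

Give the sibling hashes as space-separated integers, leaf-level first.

L0 (leaves): [88, 48, 32, 11, 31, 95], target index=2
L1: h(88,48)=(88*31+48)%997=782 [pair 0] h(32,11)=(32*31+11)%997=6 [pair 1] h(31,95)=(31*31+95)%997=59 [pair 2] -> [782, 6, 59]
  Sibling for proof at L0: 11
L2: h(782,6)=(782*31+6)%997=320 [pair 0] h(59,59)=(59*31+59)%997=891 [pair 1] -> [320, 891]
  Sibling for proof at L1: 782
L3: h(320,891)=(320*31+891)%997=841 [pair 0] -> [841]
  Sibling for proof at L2: 891
Root: 841
Proof path (sibling hashes from leaf to root): [11, 782, 891]

Answer: 11 782 891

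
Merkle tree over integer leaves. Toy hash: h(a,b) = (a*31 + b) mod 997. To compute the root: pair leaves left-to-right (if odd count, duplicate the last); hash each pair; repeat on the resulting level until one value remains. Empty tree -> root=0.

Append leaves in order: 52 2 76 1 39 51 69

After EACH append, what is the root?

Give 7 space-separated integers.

After append 52 (leaves=[52]):
  L0: [52]
  root=52
After append 2 (leaves=[52, 2]):
  L0: [52, 2]
  L1: h(52,2)=(52*31+2)%997=617 -> [617]
  root=617
After append 76 (leaves=[52, 2, 76]):
  L0: [52, 2, 76]
  L1: h(52,2)=(52*31+2)%997=617 h(76,76)=(76*31+76)%997=438 -> [617, 438]
  L2: h(617,438)=(617*31+438)%997=622 -> [622]
  root=622
After append 1 (leaves=[52, 2, 76, 1]):
  L0: [52, 2, 76, 1]
  L1: h(52,2)=(52*31+2)%997=617 h(76,1)=(76*31+1)%997=363 -> [617, 363]
  L2: h(617,363)=(617*31+363)%997=547 -> [547]
  root=547
After append 39 (leaves=[52, 2, 76, 1, 39]):
  L0: [52, 2, 76, 1, 39]
  L1: h(52,2)=(52*31+2)%997=617 h(76,1)=(76*31+1)%997=363 h(39,39)=(39*31+39)%997=251 -> [617, 363, 251]
  L2: h(617,363)=(617*31+363)%997=547 h(251,251)=(251*31+251)%997=56 -> [547, 56]
  L3: h(547,56)=(547*31+56)%997=64 -> [64]
  root=64
After append 51 (leaves=[52, 2, 76, 1, 39, 51]):
  L0: [52, 2, 76, 1, 39, 51]
  L1: h(52,2)=(52*31+2)%997=617 h(76,1)=(76*31+1)%997=363 h(39,51)=(39*31+51)%997=263 -> [617, 363, 263]
  L2: h(617,363)=(617*31+363)%997=547 h(263,263)=(263*31+263)%997=440 -> [547, 440]
  L3: h(547,440)=(547*31+440)%997=448 -> [448]
  root=448
After append 69 (leaves=[52, 2, 76, 1, 39, 51, 69]):
  L0: [52, 2, 76, 1, 39, 51, 69]
  L1: h(52,2)=(52*31+2)%997=617 h(76,1)=(76*31+1)%997=363 h(39,51)=(39*31+51)%997=263 h(69,69)=(69*31+69)%997=214 -> [617, 363, 263, 214]
  L2: h(617,363)=(617*31+363)%997=547 h(263,214)=(263*31+214)%997=391 -> [547, 391]
  L3: h(547,391)=(547*31+391)%997=399 -> [399]
  root=399

Answer: 52 617 622 547 64 448 399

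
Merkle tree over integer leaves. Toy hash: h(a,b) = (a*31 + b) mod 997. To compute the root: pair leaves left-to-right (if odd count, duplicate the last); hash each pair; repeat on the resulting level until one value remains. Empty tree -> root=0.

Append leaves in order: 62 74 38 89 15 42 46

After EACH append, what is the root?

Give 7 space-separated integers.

After append 62 (leaves=[62]):
  L0: [62]
  root=62
After append 74 (leaves=[62, 74]):
  L0: [62, 74]
  L1: h(62,74)=(62*31+74)%997=2 -> [2]
  root=2
After append 38 (leaves=[62, 74, 38]):
  L0: [62, 74, 38]
  L1: h(62,74)=(62*31+74)%997=2 h(38,38)=(38*31+38)%997=219 -> [2, 219]
  L2: h(2,219)=(2*31+219)%997=281 -> [281]
  root=281
After append 89 (leaves=[62, 74, 38, 89]):
  L0: [62, 74, 38, 89]
  L1: h(62,74)=(62*31+74)%997=2 h(38,89)=(38*31+89)%997=270 -> [2, 270]
  L2: h(2,270)=(2*31+270)%997=332 -> [332]
  root=332
After append 15 (leaves=[62, 74, 38, 89, 15]):
  L0: [62, 74, 38, 89, 15]
  L1: h(62,74)=(62*31+74)%997=2 h(38,89)=(38*31+89)%997=270 h(15,15)=(15*31+15)%997=480 -> [2, 270, 480]
  L2: h(2,270)=(2*31+270)%997=332 h(480,480)=(480*31+480)%997=405 -> [332, 405]
  L3: h(332,405)=(332*31+405)%997=727 -> [727]
  root=727
After append 42 (leaves=[62, 74, 38, 89, 15, 42]):
  L0: [62, 74, 38, 89, 15, 42]
  L1: h(62,74)=(62*31+74)%997=2 h(38,89)=(38*31+89)%997=270 h(15,42)=(15*31+42)%997=507 -> [2, 270, 507]
  L2: h(2,270)=(2*31+270)%997=332 h(507,507)=(507*31+507)%997=272 -> [332, 272]
  L3: h(332,272)=(332*31+272)%997=594 -> [594]
  root=594
After append 46 (leaves=[62, 74, 38, 89, 15, 42, 46]):
  L0: [62, 74, 38, 89, 15, 42, 46]
  L1: h(62,74)=(62*31+74)%997=2 h(38,89)=(38*31+89)%997=270 h(15,42)=(15*31+42)%997=507 h(46,46)=(46*31+46)%997=475 -> [2, 270, 507, 475]
  L2: h(2,270)=(2*31+270)%997=332 h(507,475)=(507*31+475)%997=240 -> [332, 240]
  L3: h(332,240)=(332*31+240)%997=562 -> [562]
  root=562

Answer: 62 2 281 332 727 594 562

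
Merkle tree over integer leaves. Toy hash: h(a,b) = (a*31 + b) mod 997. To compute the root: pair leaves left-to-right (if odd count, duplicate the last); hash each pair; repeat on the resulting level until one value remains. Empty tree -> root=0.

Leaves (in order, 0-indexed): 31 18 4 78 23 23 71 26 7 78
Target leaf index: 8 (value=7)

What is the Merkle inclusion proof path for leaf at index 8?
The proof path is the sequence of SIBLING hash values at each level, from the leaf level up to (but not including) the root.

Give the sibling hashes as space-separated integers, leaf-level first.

L0 (leaves): [31, 18, 4, 78, 23, 23, 71, 26, 7, 78], target index=8
L1: h(31,18)=(31*31+18)%997=979 [pair 0] h(4,78)=(4*31+78)%997=202 [pair 1] h(23,23)=(23*31+23)%997=736 [pair 2] h(71,26)=(71*31+26)%997=233 [pair 3] h(7,78)=(7*31+78)%997=295 [pair 4] -> [979, 202, 736, 233, 295]
  Sibling for proof at L0: 78
L2: h(979,202)=(979*31+202)%997=641 [pair 0] h(736,233)=(736*31+233)%997=118 [pair 1] h(295,295)=(295*31+295)%997=467 [pair 2] -> [641, 118, 467]
  Sibling for proof at L1: 295
L3: h(641,118)=(641*31+118)%997=49 [pair 0] h(467,467)=(467*31+467)%997=986 [pair 1] -> [49, 986]
  Sibling for proof at L2: 467
L4: h(49,986)=(49*31+986)%997=511 [pair 0] -> [511]
  Sibling for proof at L3: 49
Root: 511
Proof path (sibling hashes from leaf to root): [78, 295, 467, 49]

Answer: 78 295 467 49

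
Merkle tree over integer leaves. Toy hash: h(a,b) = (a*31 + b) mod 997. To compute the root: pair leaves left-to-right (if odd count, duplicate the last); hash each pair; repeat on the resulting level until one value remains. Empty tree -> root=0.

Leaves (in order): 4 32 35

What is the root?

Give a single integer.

L0: [4, 32, 35]
L1: h(4,32)=(4*31+32)%997=156 h(35,35)=(35*31+35)%997=123 -> [156, 123]
L2: h(156,123)=(156*31+123)%997=971 -> [971]

Answer: 971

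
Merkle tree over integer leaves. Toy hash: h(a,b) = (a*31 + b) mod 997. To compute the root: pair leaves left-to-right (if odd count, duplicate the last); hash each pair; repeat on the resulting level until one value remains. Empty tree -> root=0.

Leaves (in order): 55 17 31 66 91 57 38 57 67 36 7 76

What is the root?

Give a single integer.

Answer: 668

Derivation:
L0: [55, 17, 31, 66, 91, 57, 38, 57, 67, 36, 7, 76]
L1: h(55,17)=(55*31+17)%997=725 h(31,66)=(31*31+66)%997=30 h(91,57)=(91*31+57)%997=884 h(38,57)=(38*31+57)%997=238 h(67,36)=(67*31+36)%997=119 h(7,76)=(7*31+76)%997=293 -> [725, 30, 884, 238, 119, 293]
L2: h(725,30)=(725*31+30)%997=571 h(884,238)=(884*31+238)%997=723 h(119,293)=(119*31+293)%997=991 -> [571, 723, 991]
L3: h(571,723)=(571*31+723)%997=478 h(991,991)=(991*31+991)%997=805 -> [478, 805]
L4: h(478,805)=(478*31+805)%997=668 -> [668]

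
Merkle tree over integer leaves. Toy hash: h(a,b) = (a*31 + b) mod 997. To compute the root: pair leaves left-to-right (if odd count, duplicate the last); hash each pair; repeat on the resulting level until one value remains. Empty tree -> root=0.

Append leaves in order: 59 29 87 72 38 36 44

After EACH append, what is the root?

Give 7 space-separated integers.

Answer: 59 861 562 547 37 970 167

Derivation:
After append 59 (leaves=[59]):
  L0: [59]
  root=59
After append 29 (leaves=[59, 29]):
  L0: [59, 29]
  L1: h(59,29)=(59*31+29)%997=861 -> [861]
  root=861
After append 87 (leaves=[59, 29, 87]):
  L0: [59, 29, 87]
  L1: h(59,29)=(59*31+29)%997=861 h(87,87)=(87*31+87)%997=790 -> [861, 790]
  L2: h(861,790)=(861*31+790)%997=562 -> [562]
  root=562
After append 72 (leaves=[59, 29, 87, 72]):
  L0: [59, 29, 87, 72]
  L1: h(59,29)=(59*31+29)%997=861 h(87,72)=(87*31+72)%997=775 -> [861, 775]
  L2: h(861,775)=(861*31+775)%997=547 -> [547]
  root=547
After append 38 (leaves=[59, 29, 87, 72, 38]):
  L0: [59, 29, 87, 72, 38]
  L1: h(59,29)=(59*31+29)%997=861 h(87,72)=(87*31+72)%997=775 h(38,38)=(38*31+38)%997=219 -> [861, 775, 219]
  L2: h(861,775)=(861*31+775)%997=547 h(219,219)=(219*31+219)%997=29 -> [547, 29]
  L3: h(547,29)=(547*31+29)%997=37 -> [37]
  root=37
After append 36 (leaves=[59, 29, 87, 72, 38, 36]):
  L0: [59, 29, 87, 72, 38, 36]
  L1: h(59,29)=(59*31+29)%997=861 h(87,72)=(87*31+72)%997=775 h(38,36)=(38*31+36)%997=217 -> [861, 775, 217]
  L2: h(861,775)=(861*31+775)%997=547 h(217,217)=(217*31+217)%997=962 -> [547, 962]
  L3: h(547,962)=(547*31+962)%997=970 -> [970]
  root=970
After append 44 (leaves=[59, 29, 87, 72, 38, 36, 44]):
  L0: [59, 29, 87, 72, 38, 36, 44]
  L1: h(59,29)=(59*31+29)%997=861 h(87,72)=(87*31+72)%997=775 h(38,36)=(38*31+36)%997=217 h(44,44)=(44*31+44)%997=411 -> [861, 775, 217, 411]
  L2: h(861,775)=(861*31+775)%997=547 h(217,411)=(217*31+411)%997=159 -> [547, 159]
  L3: h(547,159)=(547*31+159)%997=167 -> [167]
  root=167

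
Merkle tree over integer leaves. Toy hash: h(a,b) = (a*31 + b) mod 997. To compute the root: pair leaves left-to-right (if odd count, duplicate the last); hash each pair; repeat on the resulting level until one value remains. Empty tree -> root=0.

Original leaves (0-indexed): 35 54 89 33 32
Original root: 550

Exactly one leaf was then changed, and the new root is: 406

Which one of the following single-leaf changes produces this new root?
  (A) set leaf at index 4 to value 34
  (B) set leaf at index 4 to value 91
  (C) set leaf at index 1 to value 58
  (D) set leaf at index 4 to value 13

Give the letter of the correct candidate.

Answer: C

Derivation:
Original leaves: [35, 54, 89, 33, 32]
Target new root: 406
Try each candidate change and compute the resulting root:
Candidate A: set leaf[4] = 34 -> leaves = [35, 54, 89, 33, 34]
  L0: [35, 54, 89, 33, 34]
  L1: h(35,54)=(35*31+54)%997=142 h(89,33)=(89*31+33)%997=798 h(34,34)=(34*31+34)%997=91 -> [142, 798, 91]
  L2: h(142,798)=(142*31+798)%997=215 h(91,91)=(91*31+91)%997=918 -> [215, 918]
  L3: h(215,918)=(215*31+918)%997=604 -> [604]
  root = 604 != target 406
Candidate B: set leaf[4] = 91 -> leaves = [35, 54, 89, 33, 91]
  L0: [35, 54, 89, 33, 91]
  L1: h(35,54)=(35*31+54)%997=142 h(89,33)=(89*31+33)%997=798 h(91,91)=(91*31+91)%997=918 -> [142, 798, 918]
  L2: h(142,798)=(142*31+798)%997=215 h(918,918)=(918*31+918)%997=463 -> [215, 463]
  L3: h(215,463)=(215*31+463)%997=149 -> [149]
  root = 149 != target 406
Candidate C: set leaf[1] = 58 -> leaves = [35, 58, 89, 33, 32]
  L0: [35, 58, 89, 33, 32]
  L1: h(35,58)=(35*31+58)%997=146 h(89,33)=(89*31+33)%997=798 h(32,32)=(32*31+32)%997=27 -> [146, 798, 27]
  L2: h(146,798)=(146*31+798)%997=339 h(27,27)=(27*31+27)%997=864 -> [339, 864]
  L3: h(339,864)=(339*31+864)%997=406 -> [406]
  root = 406 == target 406  ** MATCH **
Candidate D: set leaf[4] = 13 -> leaves = [35, 54, 89, 33, 13]
  L0: [35, 54, 89, 33, 13]
  L1: h(35,54)=(35*31+54)%997=142 h(89,33)=(89*31+33)%997=798 h(13,13)=(13*31+13)%997=416 -> [142, 798, 416]
  L2: h(142,798)=(142*31+798)%997=215 h(416,416)=(416*31+416)%997=351 -> [215, 351]
  L3: h(215,351)=(215*31+351)%997=37 -> [37]
  root = 37 != target 406
Candidate C produces the target root.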